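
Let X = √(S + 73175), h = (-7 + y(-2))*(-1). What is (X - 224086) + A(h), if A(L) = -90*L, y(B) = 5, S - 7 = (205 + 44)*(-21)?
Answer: -224266 + √67953 ≈ -2.2401e+5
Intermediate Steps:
S = -5222 (S = 7 + (205 + 44)*(-21) = 7 + 249*(-21) = 7 - 5229 = -5222)
h = 2 (h = (-7 + 5)*(-1) = -2*(-1) = 2)
X = √67953 (X = √(-5222 + 73175) = √67953 ≈ 260.68)
(X - 224086) + A(h) = (√67953 - 224086) - 90*2 = (-224086 + √67953) - 180 = -224266 + √67953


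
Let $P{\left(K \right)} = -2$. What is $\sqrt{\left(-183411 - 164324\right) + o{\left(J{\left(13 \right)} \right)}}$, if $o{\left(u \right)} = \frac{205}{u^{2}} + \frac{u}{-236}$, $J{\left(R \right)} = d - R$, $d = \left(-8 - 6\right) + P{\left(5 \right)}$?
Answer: $\frac{i \sqrt{4072001766369}}{3422} \approx 589.69 i$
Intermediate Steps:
$d = -16$ ($d = \left(-8 - 6\right) - 2 = -14 - 2 = -16$)
$J{\left(R \right)} = -16 - R$
$o{\left(u \right)} = \frac{205}{u^{2}} - \frac{u}{236}$ ($o{\left(u \right)} = \frac{205}{u^{2}} + u \left(- \frac{1}{236}\right) = \frac{205}{u^{2}} - \frac{u}{236}$)
$\sqrt{\left(-183411 - 164324\right) + o{\left(J{\left(13 \right)} \right)}} = \sqrt{\left(-183411 - 164324\right) + \left(\frac{205}{\left(-16 - 13\right)^{2}} - \frac{-16 - 13}{236}\right)} = \sqrt{-347735 + \left(\frac{205}{841} - - \frac{29}{236}\right)} = \sqrt{-347735 + \left(205 \cdot \frac{1}{841} + \frac{29}{236}\right)} = \sqrt{-347735 + \left(\frac{205}{841} + \frac{29}{236}\right)} = \sqrt{-347735 + \frac{72769}{198476}} = \sqrt{- \frac{69016979091}{198476}} = \frac{i \sqrt{4072001766369}}{3422}$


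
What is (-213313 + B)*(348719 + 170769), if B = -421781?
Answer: -329923711872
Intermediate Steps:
(-213313 + B)*(348719 + 170769) = (-213313 - 421781)*(348719 + 170769) = -635094*519488 = -329923711872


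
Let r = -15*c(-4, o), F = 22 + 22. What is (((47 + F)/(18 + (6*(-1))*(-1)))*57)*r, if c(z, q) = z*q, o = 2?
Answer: 25935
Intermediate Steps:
c(z, q) = q*z
F = 44
r = 120 (r = -30*(-4) = -15*(-8) = 120)
(((47 + F)/(18 + (6*(-1))*(-1)))*57)*r = (((47 + 44)/(18 + (6*(-1))*(-1)))*57)*120 = ((91/(18 - 6*(-1)))*57)*120 = ((91/(18 + 6))*57)*120 = ((91/24)*57)*120 = (1729/8)*120 = 25935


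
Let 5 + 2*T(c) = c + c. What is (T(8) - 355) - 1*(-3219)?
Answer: 5739/2 ≈ 2869.5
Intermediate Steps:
T(c) = -5/2 + c (T(c) = -5/2 + (c + c)/2 = -5/2 + (2*c)/2 = -5/2 + c)
(T(8) - 355) - 1*(-3219) = ((-5/2 + 8) - 355) - 1*(-3219) = (11/2 - 355) + 3219 = -699/2 + 3219 = 5739/2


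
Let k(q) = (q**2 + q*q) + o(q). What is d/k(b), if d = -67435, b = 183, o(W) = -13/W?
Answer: -12340605/12256961 ≈ -1.0068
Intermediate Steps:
k(q) = -13/q + 2*q**2 (k(q) = (q**2 + q*q) - 13/q = (q**2 + q**2) - 13/q = 2*q**2 - 13/q = -13/q + 2*q**2)
d/k(b) = -67435*183/(-13 + 2*183**3) = -67435*183/(-13 + 2*6128487) = -67435*183/(-13 + 12256974) = -67435/((1/183)*12256961) = -67435/12256961/183 = -67435*183/12256961 = -12340605/12256961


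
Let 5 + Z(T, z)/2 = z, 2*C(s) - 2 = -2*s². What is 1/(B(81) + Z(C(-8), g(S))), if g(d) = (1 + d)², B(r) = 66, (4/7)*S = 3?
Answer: 8/1073 ≈ 0.0074557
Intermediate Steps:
S = 21/4 (S = (7/4)*3 = 21/4 ≈ 5.2500)
C(s) = 1 - s² (C(s) = 1 + (-2*s²)/2 = 1 - s²)
Z(T, z) = -10 + 2*z
1/(B(81) + Z(C(-8), g(S))) = 1/(66 + (-10 + 2*(1 + 21/4)²)) = 1/(66 + (-10 + 2*(25/4)²)) = 1/(66 + (-10 + 2*(625/16))) = 1/(66 + (-10 + 625/8)) = 1/(66 + 545/8) = 1/(1073/8) = 8/1073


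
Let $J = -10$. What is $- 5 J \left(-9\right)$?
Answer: $-450$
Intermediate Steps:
$- 5 J \left(-9\right) = \left(-5\right) \left(-10\right) \left(-9\right) = 50 \left(-9\right) = -450$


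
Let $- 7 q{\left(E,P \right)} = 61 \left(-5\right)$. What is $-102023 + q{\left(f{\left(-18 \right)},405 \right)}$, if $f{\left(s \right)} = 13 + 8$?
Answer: $- \frac{713856}{7} \approx -1.0198 \cdot 10^{5}$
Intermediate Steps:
$f{\left(s \right)} = 21$
$q{\left(E,P \right)} = \frac{305}{7}$ ($q{\left(E,P \right)} = - \frac{61 \left(-5\right)}{7} = \left(- \frac{1}{7}\right) \left(-305\right) = \frac{305}{7}$)
$-102023 + q{\left(f{\left(-18 \right)},405 \right)} = -102023 + \frac{305}{7} = - \frac{713856}{7}$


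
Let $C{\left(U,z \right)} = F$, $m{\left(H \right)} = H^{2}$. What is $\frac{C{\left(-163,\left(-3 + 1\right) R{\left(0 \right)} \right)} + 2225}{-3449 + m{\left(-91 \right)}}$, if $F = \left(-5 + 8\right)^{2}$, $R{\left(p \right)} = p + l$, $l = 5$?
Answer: $\frac{1117}{2416} \approx 0.46233$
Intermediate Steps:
$R{\left(p \right)} = 5 + p$ ($R{\left(p \right)} = p + 5 = 5 + p$)
$F = 9$ ($F = 3^{2} = 9$)
$C{\left(U,z \right)} = 9$
$\frac{C{\left(-163,\left(-3 + 1\right) R{\left(0 \right)} \right)} + 2225}{-3449 + m{\left(-91 \right)}} = \frac{9 + 2225}{-3449 + \left(-91\right)^{2}} = \frac{2234}{-3449 + 8281} = \frac{2234}{4832} = 2234 \cdot \frac{1}{4832} = \frac{1117}{2416}$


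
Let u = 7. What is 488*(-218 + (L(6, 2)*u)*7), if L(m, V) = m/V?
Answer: -34648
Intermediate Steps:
488*(-218 + (L(6, 2)*u)*7) = 488*(-218 + ((6/2)*7)*7) = 488*(-218 + ((6*(½))*7)*7) = 488*(-218 + (3*7)*7) = 488*(-218 + 21*7) = 488*(-218 + 147) = 488*(-71) = -34648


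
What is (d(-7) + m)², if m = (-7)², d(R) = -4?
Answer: 2025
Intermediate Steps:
m = 49
(d(-7) + m)² = (-4 + 49)² = 45² = 2025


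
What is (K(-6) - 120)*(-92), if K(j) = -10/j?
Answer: 32660/3 ≈ 10887.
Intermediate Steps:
(K(-6) - 120)*(-92) = (-10/(-6) - 120)*(-92) = (-10*(-⅙) - 120)*(-92) = (5/3 - 120)*(-92) = -355/3*(-92) = 32660/3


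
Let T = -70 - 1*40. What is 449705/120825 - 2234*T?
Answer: 5938397041/24165 ≈ 2.4574e+5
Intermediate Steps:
T = -110 (T = -70 - 40 = -110)
449705/120825 - 2234*T = 449705/120825 - 2234*(-110) = 449705*(1/120825) - 1*(-245740) = 89941/24165 + 245740 = 5938397041/24165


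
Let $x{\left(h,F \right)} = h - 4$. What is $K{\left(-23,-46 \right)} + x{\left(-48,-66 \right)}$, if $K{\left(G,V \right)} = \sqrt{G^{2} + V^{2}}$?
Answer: $-52 + 23 \sqrt{5} \approx -0.57044$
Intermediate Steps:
$x{\left(h,F \right)} = -4 + h$
$K{\left(-23,-46 \right)} + x{\left(-48,-66 \right)} = \sqrt{\left(-23\right)^{2} + \left(-46\right)^{2}} - 52 = \sqrt{529 + 2116} - 52 = \sqrt{2645} - 52 = 23 \sqrt{5} - 52 = -52 + 23 \sqrt{5}$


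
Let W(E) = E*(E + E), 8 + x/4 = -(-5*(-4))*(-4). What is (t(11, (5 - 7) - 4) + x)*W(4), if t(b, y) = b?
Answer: 9568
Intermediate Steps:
x = 288 (x = -32 + 4*(-(-5*(-4))*(-4)) = -32 + 4*(-20*(-4)) = -32 + 4*(-1*(-80)) = -32 + 4*80 = -32 + 320 = 288)
W(E) = 2*E² (W(E) = E*(2*E) = 2*E²)
(t(11, (5 - 7) - 4) + x)*W(4) = (11 + 288)*(2*4²) = 299*(2*16) = 299*32 = 9568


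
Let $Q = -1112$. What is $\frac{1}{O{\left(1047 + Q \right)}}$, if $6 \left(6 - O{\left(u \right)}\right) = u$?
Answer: $\frac{6}{101} \approx 0.059406$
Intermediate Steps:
$O{\left(u \right)} = 6 - \frac{u}{6}$
$\frac{1}{O{\left(1047 + Q \right)}} = \frac{1}{6 - \frac{1047 - 1112}{6}} = \frac{1}{6 - - \frac{65}{6}} = \frac{1}{6 + \frac{65}{6}} = \frac{1}{\frac{101}{6}} = \frac{6}{101}$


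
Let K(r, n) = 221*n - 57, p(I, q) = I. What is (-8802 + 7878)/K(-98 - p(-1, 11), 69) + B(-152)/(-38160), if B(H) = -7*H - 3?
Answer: -713591/8051760 ≈ -0.088625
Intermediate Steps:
B(H) = -3 - 7*H
K(r, n) = -57 + 221*n
(-8802 + 7878)/K(-98 - p(-1, 11), 69) + B(-152)/(-38160) = (-8802 + 7878)/(-57 + 221*69) + (-3 - 7*(-152))/(-38160) = -924/(-57 + 15249) + (-3 + 1064)*(-1/38160) = -924/15192 + 1061*(-1/38160) = -924*1/15192 - 1061/38160 = -77/1266 - 1061/38160 = -713591/8051760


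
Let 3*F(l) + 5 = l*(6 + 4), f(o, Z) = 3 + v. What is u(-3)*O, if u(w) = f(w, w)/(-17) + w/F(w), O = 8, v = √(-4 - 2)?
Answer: 384/595 - 8*I*√6/17 ≈ 0.64538 - 1.1527*I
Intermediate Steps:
v = I*√6 (v = √(-6) = I*√6 ≈ 2.4495*I)
f(o, Z) = 3 + I*√6
F(l) = -5/3 + 10*l/3 (F(l) = -5/3 + (l*(6 + 4))/3 = -5/3 + (l*10)/3 = -5/3 + (10*l)/3 = -5/3 + 10*l/3)
u(w) = -3/17 + w/(-5/3 + 10*w/3) - I*√6/17 (u(w) = (3 + I*√6)/(-17) + w/(-5/3 + 10*w/3) = (3 + I*√6)*(-1/17) + w/(-5/3 + 10*w/3) = (-3/17 - I*√6/17) + w/(-5/3 + 10*w/3) = -3/17 + w/(-5/3 + 10*w/3) - I*√6/17)
u(-3)*O = ((51*(-3) - 5*(-1 + 2*(-3))*(3 + I*√6))/(85*(-1 + 2*(-3))))*8 = ((-153 - 5*(-1 - 6)*(3 + I*√6))/(85*(-1 - 6)))*8 = ((1/85)*(-153 - 5*(-7)*(3 + I*√6))/(-7))*8 = ((1/85)*(-⅐)*(-153 + (105 + 35*I*√6)))*8 = ((1/85)*(-⅐)*(-48 + 35*I*√6))*8 = (48/595 - I*√6/17)*8 = 384/595 - 8*I*√6/17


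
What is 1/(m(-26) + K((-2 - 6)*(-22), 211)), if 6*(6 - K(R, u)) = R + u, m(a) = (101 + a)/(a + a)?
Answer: -52/3117 ≈ -0.016683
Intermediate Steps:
m(a) = (101 + a)/(2*a) (m(a) = (101 + a)/((2*a)) = (101 + a)*(1/(2*a)) = (101 + a)/(2*a))
K(R, u) = 6 - R/6 - u/6 (K(R, u) = 6 - (R + u)/6 = 6 + (-R/6 - u/6) = 6 - R/6 - u/6)
1/(m(-26) + K((-2 - 6)*(-22), 211)) = 1/((½)*(101 - 26)/(-26) + (6 - (-2 - 6)*(-22)/6 - ⅙*211)) = 1/((½)*(-1/26)*75 + (6 - (-4)*(-22)/3 - 211/6)) = 1/(-75/52 + (6 - ⅙*176 - 211/6)) = 1/(-75/52 + (6 - 88/3 - 211/6)) = 1/(-75/52 - 117/2) = 1/(-3117/52) = -52/3117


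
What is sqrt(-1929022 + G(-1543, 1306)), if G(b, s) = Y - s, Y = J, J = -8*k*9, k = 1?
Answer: 20*I*sqrt(4826) ≈ 1389.4*I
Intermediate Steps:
J = -72 (J = -8*1*9 = -8*9 = -72)
Y = -72
G(b, s) = -72 - s
sqrt(-1929022 + G(-1543, 1306)) = sqrt(-1929022 + (-72 - 1*1306)) = sqrt(-1929022 + (-72 - 1306)) = sqrt(-1929022 - 1378) = sqrt(-1930400) = 20*I*sqrt(4826)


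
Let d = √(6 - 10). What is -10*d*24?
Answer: -480*I ≈ -480.0*I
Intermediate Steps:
d = 2*I (d = √(-4) = 2*I ≈ 2.0*I)
-10*d*24 = -20*I*24 = -480*I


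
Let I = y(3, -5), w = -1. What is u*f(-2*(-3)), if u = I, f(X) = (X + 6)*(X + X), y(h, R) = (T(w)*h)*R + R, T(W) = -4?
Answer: 7920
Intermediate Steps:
y(h, R) = R - 4*R*h (y(h, R) = (-4*h)*R + R = -4*R*h + R = R - 4*R*h)
I = 55 (I = -5*(1 - 4*3) = -5*(1 - 12) = -5*(-11) = 55)
f(X) = 2*X*(6 + X) (f(X) = (6 + X)*(2*X) = 2*X*(6 + X))
u = 55
u*f(-2*(-3)) = 55*(2*(-2*(-3))*(6 - 2*(-3))) = 55*(2*6*(6 + 6)) = 55*(2*6*12) = 55*144 = 7920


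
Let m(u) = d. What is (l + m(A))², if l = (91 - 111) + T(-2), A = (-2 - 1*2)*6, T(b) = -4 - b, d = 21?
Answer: 1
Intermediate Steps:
A = -24 (A = (-2 - 2)*6 = -4*6 = -24)
m(u) = 21
l = -22 (l = (91 - 111) + (-4 - 1*(-2)) = -20 + (-4 + 2) = -20 - 2 = -22)
(l + m(A))² = (-22 + 21)² = (-1)² = 1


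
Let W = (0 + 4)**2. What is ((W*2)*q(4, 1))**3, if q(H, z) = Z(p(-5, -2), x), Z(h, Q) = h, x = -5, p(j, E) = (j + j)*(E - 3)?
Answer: 4096000000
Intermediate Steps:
p(j, E) = 2*j*(-3 + E) (p(j, E) = (2*j)*(-3 + E) = 2*j*(-3 + E))
W = 16 (W = 4**2 = 16)
q(H, z) = 50 (q(H, z) = 2*(-5)*(-3 - 2) = 2*(-5)*(-5) = 50)
((W*2)*q(4, 1))**3 = ((16*2)*50)**3 = (32*50)**3 = 1600**3 = 4096000000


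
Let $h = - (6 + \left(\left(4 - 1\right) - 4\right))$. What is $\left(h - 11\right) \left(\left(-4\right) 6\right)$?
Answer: $384$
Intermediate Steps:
$h = -5$ ($h = - (6 + \left(3 - 4\right)) = - (6 - 1) = \left(-1\right) 5 = -5$)
$\left(h - 11\right) \left(\left(-4\right) 6\right) = \left(-5 - 11\right) \left(\left(-4\right) 6\right) = \left(-16\right) \left(-24\right) = 384$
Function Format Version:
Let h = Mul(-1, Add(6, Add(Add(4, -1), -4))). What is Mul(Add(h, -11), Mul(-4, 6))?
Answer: 384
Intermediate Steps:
h = -5 (h = Mul(-1, Add(6, Add(3, -4))) = Mul(-1, Add(6, -1)) = Mul(-1, 5) = -5)
Mul(Add(h, -11), Mul(-4, 6)) = Mul(Add(-5, -11), Mul(-4, 6)) = Mul(-16, -24) = 384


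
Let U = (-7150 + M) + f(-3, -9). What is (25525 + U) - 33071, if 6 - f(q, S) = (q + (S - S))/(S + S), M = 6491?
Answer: -49195/6 ≈ -8199.2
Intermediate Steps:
f(q, S) = 6 - q/(2*S) (f(q, S) = 6 - (q + (S - S))/(S + S) = 6 - (q + 0)/(2*S) = 6 - q*1/(2*S) = 6 - q/(2*S))
U = -3919/6 (U = (-7150 + 6491) + (6 - ½*(-3)/(-9)) = -659 + (6 - ½*(-3)*(-⅑)) = -659 + (6 - ⅙) = -659 + 35/6 = -3919/6 ≈ -653.17)
(25525 + U) - 33071 = (25525 - 3919/6) - 33071 = 149231/6 - 33071 = -49195/6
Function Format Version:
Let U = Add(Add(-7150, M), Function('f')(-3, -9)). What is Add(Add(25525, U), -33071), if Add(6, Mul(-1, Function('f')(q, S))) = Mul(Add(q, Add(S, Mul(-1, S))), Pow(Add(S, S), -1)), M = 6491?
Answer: Rational(-49195, 6) ≈ -8199.2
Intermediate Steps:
Function('f')(q, S) = Add(6, Mul(Rational(-1, 2), q, Pow(S, -1))) (Function('f')(q, S) = Add(6, Mul(-1, Mul(Add(q, Add(S, Mul(-1, S))), Pow(Add(S, S), -1)))) = Add(6, Mul(-1, Mul(Add(q, 0), Pow(Mul(2, S), -1)))) = Add(6, Mul(-1, Mul(q, Mul(Rational(1, 2), Pow(S, -1))))) = Add(6, Mul(-1, Mul(Rational(1, 2), q, Pow(S, -1)))) = Add(6, Mul(Rational(-1, 2), q, Pow(S, -1))))
U = Rational(-3919, 6) (U = Add(Add(-7150, 6491), Add(6, Mul(Rational(-1, 2), -3, Pow(-9, -1)))) = Add(-659, Add(6, Mul(Rational(-1, 2), -3, Rational(-1, 9)))) = Add(-659, Add(6, Rational(-1, 6))) = Add(-659, Rational(35, 6)) = Rational(-3919, 6) ≈ -653.17)
Add(Add(25525, U), -33071) = Add(Add(25525, Rational(-3919, 6)), -33071) = Add(Rational(149231, 6), -33071) = Rational(-49195, 6)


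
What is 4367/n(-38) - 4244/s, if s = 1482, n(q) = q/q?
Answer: 3233825/741 ≈ 4364.1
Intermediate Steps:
n(q) = 1
4367/n(-38) - 4244/s = 4367/1 - 4244/1482 = 4367*1 - 4244*1/1482 = 4367 - 2122/741 = 3233825/741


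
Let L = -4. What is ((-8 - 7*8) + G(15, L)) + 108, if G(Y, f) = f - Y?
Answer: 25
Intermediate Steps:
((-8 - 7*8) + G(15, L)) + 108 = ((-8 - 7*8) + (-4 - 1*15)) + 108 = ((-8 - 56) + (-4 - 15)) + 108 = (-64 - 19) + 108 = -83 + 108 = 25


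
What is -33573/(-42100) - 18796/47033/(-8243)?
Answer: 13016809038487/16321876099900 ≈ 0.79751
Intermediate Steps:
-33573/(-42100) - 18796/47033/(-8243) = -33573*(-1/42100) - 18796*1/47033*(-1/8243) = 33573/42100 - 18796/47033*(-1/8243) = 33573/42100 + 18796/387693019 = 13016809038487/16321876099900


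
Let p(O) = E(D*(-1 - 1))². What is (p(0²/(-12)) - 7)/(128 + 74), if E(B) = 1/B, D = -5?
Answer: -699/20200 ≈ -0.034604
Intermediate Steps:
p(O) = 1/100 (p(O) = (1/(-5*(-1 - 1)))² = (1/(-5*(-2)))² = (1/10)² = (⅒)² = 1/100)
(p(0²/(-12)) - 7)/(128 + 74) = (1/100 - 7)/(128 + 74) = -699/100/202 = -699/100*1/202 = -699/20200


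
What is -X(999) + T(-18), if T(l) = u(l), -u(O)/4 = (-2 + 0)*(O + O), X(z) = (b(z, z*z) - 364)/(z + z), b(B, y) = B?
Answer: -576059/1998 ≈ -288.32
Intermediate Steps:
X(z) = (-364 + z)/(2*z) (X(z) = (z - 364)/(z + z) = (-364 + z)/((2*z)) = (-364 + z)*(1/(2*z)) = (-364 + z)/(2*z))
u(O) = 16*O (u(O) = -4*(-2 + 0)*(O + O) = -(-8)*2*O = -(-16)*O = 16*O)
T(l) = 16*l
-X(999) + T(-18) = -(-364 + 999)/(2*999) + 16*(-18) = -635/(2*999) - 288 = -1*635/1998 - 288 = -635/1998 - 288 = -576059/1998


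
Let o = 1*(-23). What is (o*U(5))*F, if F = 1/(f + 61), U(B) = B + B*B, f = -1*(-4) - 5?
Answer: -23/2 ≈ -11.500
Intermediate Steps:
f = -1 (f = 4 - 5 = -1)
o = -23
U(B) = B + B²
F = 1/60 (F = 1/(-1 + 61) = 1/60 ≈ 0.016667)
(o*U(5))*F = -115*(1 + 5)*(1/60) = -115*6*(1/60) = -23*30*(1/60) = -690*1/60 = -23/2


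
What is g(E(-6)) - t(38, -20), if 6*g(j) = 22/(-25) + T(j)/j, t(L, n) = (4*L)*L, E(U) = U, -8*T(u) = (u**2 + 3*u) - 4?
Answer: -20793953/3600 ≈ -5776.1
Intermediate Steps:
T(u) = 1/2 - 3*u/8 - u**2/8 (T(u) = -((u**2 + 3*u) - 4)/8 = -(-4 + u**2 + 3*u)/8 = 1/2 - 3*u/8 - u**2/8)
t(L, n) = 4*L**2
g(j) = -11/75 + (1/2 - 3*j/8 - j**2/8)/(6*j) (g(j) = (22/(-25) + (1/2 - 3*j/8 - j**2/8)/j)/6 = (22*(-1/25) + (1/2 - 3*j/8 - j**2/8)/j)/6 = (-22/25 + (1/2 - 3*j/8 - j**2/8)/j)/6 = -11/75 + (1/2 - 3*j/8 - j**2/8)/(6*j))
g(E(-6)) - t(38, -20) = (-251/1200 - 1/48*(-6) + (1/12)/(-6)) - 4*38**2 = (-251/1200 + 1/8 + (1/12)*(-1/6)) - 4*1444 = (-251/1200 + 1/8 - 1/72) - 1*5776 = -353/3600 - 5776 = -20793953/3600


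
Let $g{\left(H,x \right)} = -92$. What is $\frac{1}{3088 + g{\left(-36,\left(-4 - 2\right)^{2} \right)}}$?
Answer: $\frac{1}{2996} \approx 0.00033378$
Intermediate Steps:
$\frac{1}{3088 + g{\left(-36,\left(-4 - 2\right)^{2} \right)}} = \frac{1}{3088 - 92} = \frac{1}{2996}$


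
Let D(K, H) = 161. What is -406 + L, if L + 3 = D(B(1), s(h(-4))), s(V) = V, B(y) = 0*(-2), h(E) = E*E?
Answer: -248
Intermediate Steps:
h(E) = E**2
B(y) = 0
L = 158 (L = -3 + 161 = 158)
-406 + L = -406 + 158 = -248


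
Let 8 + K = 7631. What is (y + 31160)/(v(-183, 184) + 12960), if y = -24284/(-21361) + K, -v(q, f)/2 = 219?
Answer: 828467947/267482442 ≈ 3.0973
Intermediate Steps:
K = 7623 (K = -8 + 7631 = 7623)
v(q, f) = -438 (v(q, f) = -2*219 = -438)
y = 162859187/21361 (y = -24284/(-21361) + 7623 = -24284*(-1/21361) + 7623 = 24284/21361 + 7623 = 162859187/21361 ≈ 7624.1)
(y + 31160)/(v(-183, 184) + 12960) = (162859187/21361 + 31160)/(-438 + 12960) = (828467947/21361)/12522 = (828467947/21361)*(1/12522) = 828467947/267482442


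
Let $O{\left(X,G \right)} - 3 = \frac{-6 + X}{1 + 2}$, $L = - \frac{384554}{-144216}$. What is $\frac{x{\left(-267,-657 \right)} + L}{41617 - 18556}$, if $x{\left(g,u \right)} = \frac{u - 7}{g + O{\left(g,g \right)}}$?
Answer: $\frac{116138047}{590323318740} \approx 0.00019674$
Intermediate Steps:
$L = \frac{192277}{72108}$ ($L = \left(-384554\right) \left(- \frac{1}{144216}\right) = \frac{192277}{72108} \approx 2.6665$)
$O{\left(X,G \right)} = 1 + \frac{X}{3}$ ($O{\left(X,G \right)} = 3 + \frac{-6 + X}{1 + 2} = 3 + \frac{-6 + X}{3} = 3 + \left(-6 + X\right) \frac{1}{3} = 3 + \left(-2 + \frac{X}{3}\right) = 1 + \frac{X}{3}$)
$x{\left(g,u \right)} = \frac{-7 + u}{1 + \frac{4 g}{3}}$ ($x{\left(g,u \right)} = \frac{u - 7}{g + \left(1 + \frac{g}{3}\right)} = \frac{-7 + u}{1 + \frac{4 g}{3}}$)
$\frac{x{\left(-267,-657 \right)} + L}{41617 - 18556} = \frac{\frac{3 \left(-7 - 657\right)}{3 + 4 \left(-267\right)} + \frac{192277}{72108}}{41617 - 18556} = \frac{3 \frac{1}{3 - 1068} \left(-664\right) + \frac{192277}{72108}}{23061} = \left(3 \frac{1}{-1065} \left(-664\right) + \frac{192277}{72108}\right) \frac{1}{23061} = \left(3 \left(- \frac{1}{1065}\right) \left(-664\right) + \frac{192277}{72108}\right) \frac{1}{23061} = \left(\frac{664}{355} + \frac{192277}{72108}\right) \frac{1}{23061} = \frac{116138047}{25598340} \cdot \frac{1}{23061} = \frac{116138047}{590323318740}$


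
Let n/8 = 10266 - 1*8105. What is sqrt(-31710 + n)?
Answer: I*sqrt(14422) ≈ 120.09*I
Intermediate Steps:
n = 17288 (n = 8*(10266 - 1*8105) = 8*(10266 - 8105) = 8*2161 = 17288)
sqrt(-31710 + n) = sqrt(-31710 + 17288) = sqrt(-14422) = I*sqrt(14422)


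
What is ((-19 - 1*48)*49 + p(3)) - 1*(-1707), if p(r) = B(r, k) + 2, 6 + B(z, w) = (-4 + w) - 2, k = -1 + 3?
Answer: -1584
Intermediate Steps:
k = 2
B(z, w) = -12 + w (B(z, w) = -6 + ((-4 + w) - 2) = -6 + (-6 + w) = -12 + w)
p(r) = -8 (p(r) = (-12 + 2) + 2 = -10 + 2 = -8)
((-19 - 1*48)*49 + p(3)) - 1*(-1707) = ((-19 - 1*48)*49 - 8) - 1*(-1707) = ((-19 - 48)*49 - 8) + 1707 = (-67*49 - 8) + 1707 = (-3283 - 8) + 1707 = -3291 + 1707 = -1584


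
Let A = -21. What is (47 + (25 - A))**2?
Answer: 8649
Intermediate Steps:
(47 + (25 - A))**2 = (47 + (25 - 1*(-21)))**2 = (47 + (25 + 21))**2 = (47 + 46)**2 = 93**2 = 8649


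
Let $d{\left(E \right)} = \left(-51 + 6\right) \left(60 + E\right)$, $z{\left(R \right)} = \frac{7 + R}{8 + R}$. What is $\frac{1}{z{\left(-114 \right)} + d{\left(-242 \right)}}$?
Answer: $\frac{106}{868247} \approx 0.00012208$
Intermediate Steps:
$z{\left(R \right)} = \frac{7 + R}{8 + R}$
$d{\left(E \right)} = -2700 - 45 E$ ($d{\left(E \right)} = - 45 \left(60 + E\right) = -2700 - 45 E$)
$\frac{1}{z{\left(-114 \right)} + d{\left(-242 \right)}} = \frac{1}{\frac{7 - 114}{8 - 114} - -8190} = \frac{1}{\frac{1}{-106} \left(-107\right) + \left(-2700 + 10890\right)} = \frac{1}{\left(- \frac{1}{106}\right) \left(-107\right) + 8190} = \frac{1}{\frac{107}{106} + 8190} = \frac{1}{\frac{868247}{106}} = \frac{106}{868247}$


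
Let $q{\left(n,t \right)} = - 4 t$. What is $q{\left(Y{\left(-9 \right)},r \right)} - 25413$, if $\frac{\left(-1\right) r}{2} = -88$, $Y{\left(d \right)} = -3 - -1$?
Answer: $-26117$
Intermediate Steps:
$Y{\left(d \right)} = -2$ ($Y{\left(d \right)} = -3 + 1 = -2$)
$r = 176$ ($r = \left(-2\right) \left(-88\right) = 176$)
$q{\left(Y{\left(-9 \right)},r \right)} - 25413 = \left(-4\right) 176 - 25413 = -704 - 25413 = -26117$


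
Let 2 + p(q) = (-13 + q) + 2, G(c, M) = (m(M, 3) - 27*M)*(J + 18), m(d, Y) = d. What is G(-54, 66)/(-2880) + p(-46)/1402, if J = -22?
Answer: -102013/42060 ≈ -2.4254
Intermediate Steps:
G(c, M) = 104*M (G(c, M) = (M - 27*M)*(-22 + 18) = -26*M*(-4) = 104*M)
p(q) = -13 + q (p(q) = -2 + ((-13 + q) + 2) = -2 + (-11 + q) = -13 + q)
G(-54, 66)/(-2880) + p(-46)/1402 = (104*66)/(-2880) + (-13 - 46)/1402 = 6864*(-1/2880) - 59*1/1402 = -143/60 - 59/1402 = -102013/42060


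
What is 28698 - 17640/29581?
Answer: 848897898/29581 ≈ 28697.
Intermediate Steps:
28698 - 17640/29581 = 848897898/29581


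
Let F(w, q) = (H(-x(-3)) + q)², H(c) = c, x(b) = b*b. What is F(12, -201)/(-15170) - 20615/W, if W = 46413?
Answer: -235954285/70408521 ≈ -3.3512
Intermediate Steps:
x(b) = b²
F(w, q) = (-9 + q)² (F(w, q) = (-1*(-3)² + q)² = (-1*9 + q)² = (-9 + q)²)
F(12, -201)/(-15170) - 20615/W = (-9 - 201)²/(-15170) - 20615/46413 = (-210)²*(-1/15170) - 20615*1/46413 = 44100*(-1/15170) - 20615/46413 = -4410/1517 - 20615/46413 = -235954285/70408521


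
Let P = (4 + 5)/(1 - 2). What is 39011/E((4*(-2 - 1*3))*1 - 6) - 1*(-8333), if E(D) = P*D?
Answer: 1988933/234 ≈ 8499.7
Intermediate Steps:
P = -9 (P = 9/(-1) = 9*(-1) = -9)
E(D) = -9*D
39011/E((4*(-2 - 1*3))*1 - 6) - 1*(-8333) = 39011/((-9*((4*(-2 - 1*3))*1 - 6))) - 1*(-8333) = 39011/((-9*((4*(-2 - 3))*1 - 6))) + 8333 = 39011/((-9*((4*(-5))*1 - 6))) + 8333 = 39011/((-9*(-20*1 - 6))) + 8333 = 39011/((-9*(-20 - 6))) + 8333 = 39011/((-9*(-26))) + 8333 = 39011/234 + 8333 = 1988933/234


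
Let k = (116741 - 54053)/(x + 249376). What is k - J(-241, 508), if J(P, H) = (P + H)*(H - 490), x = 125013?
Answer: -1799250846/374389 ≈ -4805.8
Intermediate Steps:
J(P, H) = (-490 + H)*(H + P) (J(P, H) = (H + P)*(-490 + H) = (-490 + H)*(H + P))
k = 62688/374389 (k = (116741 - 54053)/(125013 + 249376) = 62688/374389 ≈ 0.16744)
k - J(-241, 508) = 62688/374389 - (508² - 490*508 - 490*(-241) + 508*(-241)) = 62688/374389 - (258064 - 248920 + 118090 - 122428) = 62688/374389 - 1*4806 = 62688/374389 - 4806 = -1799250846/374389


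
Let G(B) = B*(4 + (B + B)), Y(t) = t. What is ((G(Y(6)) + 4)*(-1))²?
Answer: 10000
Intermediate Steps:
G(B) = B*(4 + 2*B)
((G(Y(6)) + 4)*(-1))² = ((2*6*(2 + 6) + 4)*(-1))² = ((2*6*8 + 4)*(-1))² = ((96 + 4)*(-1))² = (100*(-1))² = (-100)² = 10000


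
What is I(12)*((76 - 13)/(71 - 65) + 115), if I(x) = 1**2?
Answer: 251/2 ≈ 125.50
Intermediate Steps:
I(x) = 1
I(12)*((76 - 13)/(71 - 65) + 115) = 1*((76 - 13)/(71 - 65) + 115) = 1*(63/6 + 115) = 1*(63*(1/6) + 115) = 1*(21/2 + 115) = 1*(251/2) = 251/2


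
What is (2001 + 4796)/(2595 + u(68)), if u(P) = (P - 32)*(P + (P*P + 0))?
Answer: 971/24501 ≈ 0.039631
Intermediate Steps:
u(P) = (-32 + P)*(P + P²) (u(P) = (-32 + P)*(P + (P² + 0)) = (-32 + P)*(P + P²))
(2001 + 4796)/(2595 + u(68)) = (2001 + 4796)/(2595 + 68*(-32 + 68² - 31*68)) = 6797/(2595 + 68*(-32 + 4624 - 2108)) = 6797/(2595 + 68*2484) = 6797/(2595 + 168912) = 6797/171507 = 6797*(1/171507) = 971/24501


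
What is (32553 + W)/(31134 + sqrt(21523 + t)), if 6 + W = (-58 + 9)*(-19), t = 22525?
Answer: 260576013/242320477 - 33478*sqrt(2753)/242320477 ≈ 1.0681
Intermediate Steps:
W = 925 (W = -6 + (-58 + 9)*(-19) = -6 - 49*(-19) = -6 + 931 = 925)
(32553 + W)/(31134 + sqrt(21523 + t)) = (32553 + 925)/(31134 + sqrt(21523 + 22525)) = 33478/(31134 + sqrt(44048)) = 33478/(31134 + 4*sqrt(2753))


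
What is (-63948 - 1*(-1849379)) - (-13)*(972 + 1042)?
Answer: 1811613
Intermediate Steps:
(-63948 - 1*(-1849379)) - (-13)*(972 + 1042) = (-63948 + 1849379) - (-13)*2014 = 1785431 - 1*(-26182) = 1785431 + 26182 = 1811613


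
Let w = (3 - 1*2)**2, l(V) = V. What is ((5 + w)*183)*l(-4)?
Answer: -4392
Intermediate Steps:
w = 1 (w = (3 - 2)**2 = 1**2 = 1)
((5 + w)*183)*l(-4) = ((5 + 1)*183)*(-4) = (6*183)*(-4) = 1098*(-4) = -4392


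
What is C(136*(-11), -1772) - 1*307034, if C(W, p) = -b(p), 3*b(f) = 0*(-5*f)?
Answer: -307034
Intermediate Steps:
b(f) = 0 (b(f) = (0*(-5*f))/3 = (⅓)*0 = 0)
C(W, p) = 0 (C(W, p) = -1*0 = 0)
C(136*(-11), -1772) - 1*307034 = 0 - 1*307034 = 0 - 307034 = -307034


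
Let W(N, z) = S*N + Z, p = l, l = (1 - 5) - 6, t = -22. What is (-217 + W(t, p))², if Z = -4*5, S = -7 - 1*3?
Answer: 289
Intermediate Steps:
l = -10 (l = -4 - 6 = -10)
S = -10 (S = -7 - 3 = -10)
p = -10
Z = -20
W(N, z) = -20 - 10*N (W(N, z) = -10*N - 20 = -20 - 10*N)
(-217 + W(t, p))² = (-217 + (-20 - 10*(-22)))² = (-217 + (-20 + 220))² = (-217 + 200)² = (-17)² = 289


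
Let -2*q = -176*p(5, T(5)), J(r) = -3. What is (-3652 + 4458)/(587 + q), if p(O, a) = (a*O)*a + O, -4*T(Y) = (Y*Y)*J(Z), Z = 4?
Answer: 1612/311429 ≈ 0.0051761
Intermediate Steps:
T(Y) = 3*Y²/4 (T(Y) = -Y*Y*(-3)/4 = -Y²*(-3)/4 = -(-3)*Y²/4 = 3*Y²/4)
p(O, a) = O + O*a² (p(O, a) = (O*a)*a + O = O*a² + O = O + O*a²)
q = 310255/2 (q = -(-88)*5*(1 + ((¾)*5²)²) = -(-88)*5*(1 + ((¾)*25)²) = -(-88)*5*(1 + (75/4)²) = -(-88)*5*(1 + 5625/16) = -(-88)*5*(5641/16) = -(-88)*28205/16 = -½*(-310255) = 310255/2 ≈ 1.5513e+5)
(-3652 + 4458)/(587 + q) = (-3652 + 4458)/(587 + 310255/2) = 806/(311429/2) = 806*(2/311429) = 1612/311429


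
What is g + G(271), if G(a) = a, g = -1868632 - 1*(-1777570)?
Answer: -90791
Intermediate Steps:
g = -91062 (g = -1868632 + 1777570 = -91062)
g + G(271) = -91062 + 271 = -90791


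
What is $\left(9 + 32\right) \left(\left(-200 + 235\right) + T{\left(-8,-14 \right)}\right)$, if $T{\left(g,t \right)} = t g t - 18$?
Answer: $-63591$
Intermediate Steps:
$T{\left(g,t \right)} = -18 + g t^{2}$ ($T{\left(g,t \right)} = g t t - 18 = g t^{2} - 18 = -18 + g t^{2}$)
$\left(9 + 32\right) \left(\left(-200 + 235\right) + T{\left(-8,-14 \right)}\right) = \left(9 + 32\right) \left(\left(-200 + 235\right) - \left(18 + 8 \left(-14\right)^{2}\right)\right) = 41 \left(35 - 1586\right) = 41 \left(-1551\right) = -63591$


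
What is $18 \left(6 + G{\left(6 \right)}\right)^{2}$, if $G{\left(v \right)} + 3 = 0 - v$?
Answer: $162$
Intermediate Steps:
$G{\left(v \right)} = -3 - v$ ($G{\left(v \right)} = -3 + \left(0 - v\right) = -3 - v$)
$18 \left(6 + G{\left(6 \right)}\right)^{2} = 18 \left(6 - 9\right)^{2} = 18 \left(-3\right)^{2} = 18 \cdot 9 = 162$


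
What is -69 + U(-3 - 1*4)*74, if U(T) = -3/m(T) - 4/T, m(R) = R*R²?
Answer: -8941/343 ≈ -26.067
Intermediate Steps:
m(R) = R³
U(T) = -4/T - 3/T³ (U(T) = -3/T³ - 4/T = -4/T - 3/T³)
-69 + U(-3 - 1*4)*74 = -69 + (-4/(-3 - 1*4) - 3/(-3 - 1*4)³)*74 = -69 + (-4/(-3 - 4) - 3/(-3 - 4)³)*74 = -69 + (-4/(-7) - 3/(-7)³)*74 = -69 + (-4*(-⅐) - 3*(-1/343))*74 = -69 + (4/7 + 3/343)*74 = -69 + (199/343)*74 = -69 + 14726/343 = -8941/343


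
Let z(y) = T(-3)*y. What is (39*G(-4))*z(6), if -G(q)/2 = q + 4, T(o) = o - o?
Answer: 0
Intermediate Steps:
T(o) = 0
G(q) = -8 - 2*q (G(q) = -2*(q + 4) = -2*(4 + q) = -8 - 2*q)
z(y) = 0 (z(y) = 0*y = 0)
(39*G(-4))*z(6) = (39*(-8 - 2*(-4)))*0 = (39*(-8 + 8))*0 = (39*0)*0 = 0*0 = 0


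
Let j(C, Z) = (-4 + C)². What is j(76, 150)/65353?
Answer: 5184/65353 ≈ 0.079323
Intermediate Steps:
j(76, 150)/65353 = (-4 + 76)²/65353 = 72²*(1/65353) = 5184*(1/65353) = 5184/65353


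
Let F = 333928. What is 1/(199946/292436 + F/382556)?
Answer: 13984143302/21767888823 ≈ 0.64242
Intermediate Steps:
1/(199946/292436 + F/382556) = 1/(199946/292436 + 333928/382556) = 1/(199946*(1/292436) + 333928*(1/382556)) = 1/(99973/146218 + 83482/95639) = 1/(21767888823/13984143302) = 13984143302/21767888823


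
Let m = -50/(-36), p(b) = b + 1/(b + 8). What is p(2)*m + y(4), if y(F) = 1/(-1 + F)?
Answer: 13/4 ≈ 3.2500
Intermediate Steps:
p(b) = b + 1/(8 + b)
m = 25/18 (m = -50*(-1/36) = 25/18 ≈ 1.3889)
p(2)*m + y(4) = ((1 + 2**2 + 8*2)/(8 + 2))*(25/18) + 1/(-1 + 4) = ((1 + 4 + 16)/10)*(25/18) + 1/3 = ((1/10)*21)*(25/18) + 1/3 = (21/10)*(25/18) + 1/3 = 35/12 + 1/3 = 13/4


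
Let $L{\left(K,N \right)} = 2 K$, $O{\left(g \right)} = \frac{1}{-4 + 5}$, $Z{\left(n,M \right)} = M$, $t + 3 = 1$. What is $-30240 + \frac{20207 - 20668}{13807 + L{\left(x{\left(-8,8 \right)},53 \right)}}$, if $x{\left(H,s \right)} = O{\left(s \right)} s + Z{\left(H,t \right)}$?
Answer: $- \frac{417887021}{13819} \approx -30240.0$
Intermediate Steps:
$t = -2$ ($t = -3 + 1 = -2$)
$O{\left(g \right)} = 1$ ($O{\left(g \right)} = 1^{-1} = 1$)
$x{\left(H,s \right)} = -2 + s$ ($x{\left(H,s \right)} = 1 s - 2 = s - 2 = -2 + s$)
$-30240 + \frac{20207 - 20668}{13807 + L{\left(x{\left(-8,8 \right)},53 \right)}} = -30240 + \frac{20207 - 20668}{13807 + 2 \left(-2 + 8\right)} = -30240 - \frac{461}{13807 + 2 \cdot 6} = -30240 - \frac{461}{13807 + 12} = -30240 - \frac{461}{13819} = - \frac{417887021}{13819}$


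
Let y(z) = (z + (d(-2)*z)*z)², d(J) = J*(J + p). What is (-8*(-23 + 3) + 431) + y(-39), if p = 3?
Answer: 9493152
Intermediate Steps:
d(J) = J*(3 + J) (d(J) = J*(J + 3) = J*(3 + J))
y(z) = (z - 2*z²)² (y(z) = (z + ((-2*(3 - 2))*z)*z)² = (z + ((-2*1)*z)*z)² = (z + (-2*z)*z)² = (z - 2*z²)²)
(-8*(-23 + 3) + 431) + y(-39) = (-8*(-23 + 3) + 431) + (-39)²*(1 - 2*(-39))² = (-8*(-20) + 431) + 1521*(1 + 78)² = (160 + 431) + 1521*79² = 591 + 1521*6241 = 591 + 9492561 = 9493152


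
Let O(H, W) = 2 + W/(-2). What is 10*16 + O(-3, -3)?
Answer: 327/2 ≈ 163.50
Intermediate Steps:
O(H, W) = 2 - W/2 (O(H, W) = 2 + W*(-½) = 2 - W/2)
10*16 + O(-3, -3) = 10*16 + (2 - ½*(-3)) = 160 + (2 + 3/2) = 160 + 7/2 = 327/2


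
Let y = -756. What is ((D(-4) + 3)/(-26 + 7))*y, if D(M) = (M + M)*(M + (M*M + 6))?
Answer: -106596/19 ≈ -5610.3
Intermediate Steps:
D(M) = 2*M*(6 + M + M²) (D(M) = (2*M)*(M + (M² + 6)) = (2*M)*(M + (6 + M²)) = (2*M)*(6 + M + M²) = 2*M*(6 + M + M²))
((D(-4) + 3)/(-26 + 7))*y = ((2*(-4)*(6 - 4 + (-4)²) + 3)/(-26 + 7))*(-756) = ((2*(-4)*(6 - 4 + 16) + 3)/(-19))*(-756) = ((2*(-4)*18 + 3)*(-1/19))*(-756) = ((-144 + 3)*(-1/19))*(-756) = -141*(-1/19)*(-756) = (141/19)*(-756) = -106596/19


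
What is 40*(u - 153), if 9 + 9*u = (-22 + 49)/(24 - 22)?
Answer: -6100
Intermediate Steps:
u = ½ (u = -1 + ((-22 + 49)/(24 - 22))/9 = -1 + (27/2)/9 = -1 + (27*(½))/9 = -1 + (⅑)*(27/2) = -1 + 3/2 = ½ ≈ 0.50000)
40*(u - 153) = 40*(½ - 153) = 40*(-305/2) = -6100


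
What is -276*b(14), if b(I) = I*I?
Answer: -54096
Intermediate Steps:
b(I) = I**2
-276*b(14) = -276*14**2 = -276*196 = -54096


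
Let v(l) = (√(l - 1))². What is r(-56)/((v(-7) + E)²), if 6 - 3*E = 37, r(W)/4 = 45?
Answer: 324/605 ≈ 0.53554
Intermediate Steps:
r(W) = 180 (r(W) = 4*45 = 180)
E = -31/3 (E = 2 - ⅓*37 = 2 - 37/3 = -31/3 ≈ -10.333)
v(l) = -1 + l (v(l) = (√(-1 + l))² = -1 + l)
r(-56)/((v(-7) + E)²) = 180/(((-1 - 7) - 31/3)²) = 180/((-8 - 31/3)²) = 180/((-55/3)²) = 180/(3025/9) = 180*(9/3025) = 324/605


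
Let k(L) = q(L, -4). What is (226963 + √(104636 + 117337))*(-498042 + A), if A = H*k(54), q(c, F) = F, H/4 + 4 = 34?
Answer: -113146048686 - 498522*√221973 ≈ -1.1338e+11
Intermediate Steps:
H = 120 (H = -16 + 4*34 = -16 + 136 = 120)
k(L) = -4
A = -480 (A = 120*(-4) = -480)
(226963 + √(104636 + 117337))*(-498042 + A) = (226963 + √(104636 + 117337))*(-498042 - 480) = (226963 + √221973)*(-498522) = -113146048686 - 498522*√221973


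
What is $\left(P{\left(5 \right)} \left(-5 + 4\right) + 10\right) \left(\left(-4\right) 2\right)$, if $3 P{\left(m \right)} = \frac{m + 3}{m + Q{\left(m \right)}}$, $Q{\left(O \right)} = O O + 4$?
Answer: $- \frac{4048}{51} \approx -79.373$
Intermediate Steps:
$Q{\left(O \right)} = 4 + O^{2}$ ($Q{\left(O \right)} = O^{2} + 4 = 4 + O^{2}$)
$P{\left(m \right)} = \frac{3 + m}{3 \left(4 + m + m^{2}\right)}$ ($P{\left(m \right)} = \frac{\left(m + 3\right) \frac{1}{m + \left(4 + m^{2}\right)}}{3} = \frac{\left(3 + m\right) \frac{1}{4 + m + m^{2}}}{3} = \frac{\frac{1}{4 + m + m^{2}} \left(3 + m\right)}{3} = \frac{3 + m}{3 \left(4 + m + m^{2}\right)}$)
$\left(P{\left(5 \right)} \left(-5 + 4\right) + 10\right) \left(\left(-4\right) 2\right) = \left(\frac{1 + \frac{1}{3} \cdot 5}{4 + 5 + 5^{2}} \left(-5 + 4\right) + 10\right) \left(\left(-4\right) 2\right) = \left(\frac{1 + \frac{5}{3}}{4 + 5 + 25} \left(-1\right) + 10\right) \left(-8\right) = \left(\frac{1}{34} \cdot \frac{8}{3} \left(-1\right) + 10\right) \left(-8\right) = \left(\frac{4}{51} \left(-1\right) + 10\right) \left(-8\right) = \left(- \frac{4}{51} + 10\right) \left(-8\right) = \frac{506}{51} \left(-8\right) = - \frac{4048}{51}$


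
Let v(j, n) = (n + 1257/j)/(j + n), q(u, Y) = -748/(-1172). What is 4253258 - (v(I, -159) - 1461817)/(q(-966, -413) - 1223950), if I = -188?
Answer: 99503876444903374485/23394749245468 ≈ 4.2533e+6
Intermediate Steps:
q(u, Y) = 187/293 (q(u, Y) = -748*(-1/1172) = 187/293)
v(j, n) = (n + 1257/j)/(j + n)
4253258 - (v(I, -159) - 1461817)/(q(-966, -413) - 1223950) = 4253258 - ((1257 - 188*(-159))/((-188)*(-188 - 159)) - 1461817)/(187/293 - 1223950) = 4253258 - (-1/188*(1257 + 29892)/(-347) - 1461817)/(-358617163/293) = 4253258 - (-1/188*(-1/347)*31149 - 1461817)*(-293)/358617163 = 4253258 - (31149/65236 - 1461817)*(-293)/358617163 = 4253258 - (-95363062663)*(-293)/(65236*358617163) = 4253258 - 1*27941377360259/23394749245468 = 4253258 - 27941377360259/23394749245468 = 99503876444903374485/23394749245468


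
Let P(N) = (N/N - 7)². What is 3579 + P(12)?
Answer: 3615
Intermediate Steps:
P(N) = 36 (P(N) = (1 - 7)² = (-6)² = 36)
3579 + P(12) = 3579 + 36 = 3615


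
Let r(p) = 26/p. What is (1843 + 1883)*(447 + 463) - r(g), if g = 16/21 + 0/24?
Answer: 27125007/8 ≈ 3.3906e+6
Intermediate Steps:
g = 16/21 (g = 16*(1/21) + 0*(1/24) = 16/21 + 0 = 16/21 ≈ 0.76190)
(1843 + 1883)*(447 + 463) - r(g) = (1843 + 1883)*(447 + 463) - 26/16/21 = 3726*910 - 26*21/16 = 3390660 - 1*273/8 = 3390660 - 273/8 = 27125007/8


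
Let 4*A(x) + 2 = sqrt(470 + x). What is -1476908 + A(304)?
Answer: -2953817/2 + 3*sqrt(86)/4 ≈ -1.4769e+6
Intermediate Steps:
A(x) = -1/2 + sqrt(470 + x)/4
-1476908 + A(304) = -1476908 + (-1/2 + sqrt(470 + 304)/4) = -1476908 + (-1/2 + sqrt(774)/4) = -1476908 + (-1/2 + (3*sqrt(86))/4) = -1476908 + (-1/2 + 3*sqrt(86)/4) = -2953817/2 + 3*sqrt(86)/4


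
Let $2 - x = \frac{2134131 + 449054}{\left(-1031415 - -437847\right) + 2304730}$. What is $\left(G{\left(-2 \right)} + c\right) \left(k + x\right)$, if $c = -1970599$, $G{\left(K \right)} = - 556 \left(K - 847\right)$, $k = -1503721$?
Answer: $\frac{3855945948919211965}{1711162} \approx 2.2534 \cdot 10^{12}$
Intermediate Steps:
$G{\left(K \right)} = 470932 - 556 K$ ($G{\left(K \right)} = - 556 \left(-847 + K\right) = 470932 - 556 K$)
$x = \frac{839139}{1711162}$ ($x = 2 - \frac{2134131 + 449054}{\left(-1031415 - -437847\right) + 2304730} = 2 - \frac{2583185}{\left(-1031415 + 437847\right) + 2304730} = 2 - \frac{2583185}{-593568 + 2304730} = 2 - \frac{2583185}{1711162} = \frac{839139}{1711162} \approx 0.49039$)
$\left(G{\left(-2 \right)} + c\right) \left(k + x\right) = \left(\left(470932 - -1112\right) - 1970599\right) \left(-1503721 + \frac{839139}{1711162}\right) = \left(\left(470932 + 1112\right) - 1970599\right) \left(- \frac{2573109394663}{1711162}\right) = \left(472044 - 1970599\right) \left(- \frac{2573109394663}{1711162}\right) = \left(-1498555\right) \left(- \frac{2573109394663}{1711162}\right) = \frac{3855945948919211965}{1711162}$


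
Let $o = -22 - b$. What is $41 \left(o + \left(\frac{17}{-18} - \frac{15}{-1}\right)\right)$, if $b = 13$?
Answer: $- \frac{15457}{18} \approx -858.72$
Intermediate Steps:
$o = -35$ ($o = -22 - 13 = -35$)
$41 \left(o + \left(\frac{17}{-18} - \frac{15}{-1}\right)\right) = 41 \left(-35 + \left(\frac{17}{-18} - \frac{15}{-1}\right)\right) = 41 \left(-35 + \left(17 \left(- \frac{1}{18}\right) - -15\right)\right) = 41 \left(-35 + \left(- \frac{17}{18} + 15\right)\right) = 41 \left(-35 + \frac{253}{18}\right) = 41 \left(- \frac{377}{18}\right) = - \frac{15457}{18}$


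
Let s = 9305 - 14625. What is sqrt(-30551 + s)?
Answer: I*sqrt(35871) ≈ 189.4*I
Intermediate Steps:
s = -5320
sqrt(-30551 + s) = sqrt(-30551 - 5320) = sqrt(-35871) = I*sqrt(35871)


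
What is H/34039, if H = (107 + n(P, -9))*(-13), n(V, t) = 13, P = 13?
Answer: -1560/34039 ≈ -0.045830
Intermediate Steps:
H = -1560 (H = (107 + 13)*(-13) = 120*(-13) = -1560)
H/34039 = -1560/34039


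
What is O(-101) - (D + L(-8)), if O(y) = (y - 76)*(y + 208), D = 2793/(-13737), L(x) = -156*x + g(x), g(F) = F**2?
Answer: -4880442/241 ≈ -20251.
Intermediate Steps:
L(x) = x**2 - 156*x (L(x) = -156*x + x**2 = x**2 - 156*x)
D = -49/241 (D = 2793*(-1/13737) = -49/241 ≈ -0.20332)
O(y) = (-76 + y)*(208 + y)
O(-101) - (D + L(-8)) = (-15808 + (-101)**2 + 132*(-101)) - (-49/241 - 8*(-156 - 8)) = (-15808 + 10201 - 13332) - (-49/241 - 8*(-164)) = -18939 - (-49/241 + 1312) = -18939 - 1*316143/241 = -18939 - 316143/241 = -4880442/241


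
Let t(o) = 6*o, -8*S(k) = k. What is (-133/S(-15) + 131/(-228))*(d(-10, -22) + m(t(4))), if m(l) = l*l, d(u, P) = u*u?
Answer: -4592237/95 ≈ -48339.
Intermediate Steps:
S(k) = -k/8
d(u, P) = u**2
m(l) = l**2
(-133/S(-15) + 131/(-228))*(d(-10, -22) + m(t(4))) = (-133/((-1/8*(-15))) + 131/(-228))*((-10)**2 + (6*4)**2) = (-133/15/8 + 131*(-1/228))*(100 + 24**2) = (-133*8/15 - 131/228)*(100 + 576) = (-1064/15 - 131/228)*676 = -27173/380*676 = -4592237/95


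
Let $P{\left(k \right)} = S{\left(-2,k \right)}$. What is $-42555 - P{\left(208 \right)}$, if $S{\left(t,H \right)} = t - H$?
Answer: $-42345$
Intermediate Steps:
$P{\left(k \right)} = -2 - k$
$-42555 - P{\left(208 \right)} = -42555 - \left(-2 - 208\right) = -42555 - -210 = -42555 + 210 = -42345$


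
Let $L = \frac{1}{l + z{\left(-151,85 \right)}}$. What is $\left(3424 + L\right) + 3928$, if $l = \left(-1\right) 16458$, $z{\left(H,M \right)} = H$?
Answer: $\frac{122109367}{16609} \approx 7352.0$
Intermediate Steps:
$l = -16458$
$L = - \frac{1}{16609}$ ($L = \frac{1}{-16458 - 151} = \frac{1}{-16609} = - \frac{1}{16609} \approx -6.0208 \cdot 10^{-5}$)
$\left(3424 + L\right) + 3928 = \left(3424 - \frac{1}{16609}\right) + 3928 = \frac{56869215}{16609} + 3928 = \frac{122109367}{16609}$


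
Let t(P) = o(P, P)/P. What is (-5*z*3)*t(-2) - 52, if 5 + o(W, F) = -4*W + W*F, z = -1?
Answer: -209/2 ≈ -104.50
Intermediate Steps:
o(W, F) = -5 - 4*W + F*W (o(W, F) = -5 + (-4*W + W*F) = -5 + (-4*W + F*W) = -5 - 4*W + F*W)
t(P) = (-5 + P² - 4*P)/P (t(P) = (-5 - 4*P + P*P)/P = (-5 - 4*P + P²)/P = (-5 + P² - 4*P)/P)
(-5*z*3)*t(-2) - 52 = (-5*(-1)*3)*(-4 - 2 - 5/(-2)) - 52 = (5*3)*(-4 - 2 - 5*(-½)) - 52 = 15*(-4 - 2 + 5/2) - 52 = 15*(-7/2) - 52 = -105/2 - 52 = -209/2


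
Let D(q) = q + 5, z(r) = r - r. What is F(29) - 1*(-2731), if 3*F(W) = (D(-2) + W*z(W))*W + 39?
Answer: 2773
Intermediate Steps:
z(r) = 0
D(q) = 5 + q
F(W) = 13 + W (F(W) = (((5 - 2) + W*0)*W + 39)/3 = ((3 + 0)*W + 39)/3 = (3*W + 39)/3 = (39 + 3*W)/3 = 13 + W)
F(29) - 1*(-2731) = (13 + 29) - 1*(-2731) = 42 + 2731 = 2773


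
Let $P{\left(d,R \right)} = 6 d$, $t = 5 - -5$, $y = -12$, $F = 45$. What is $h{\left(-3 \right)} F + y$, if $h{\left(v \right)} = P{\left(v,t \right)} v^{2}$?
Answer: $-7302$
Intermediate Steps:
$t = 10$ ($t = 5 + 5 = 10$)
$h{\left(v \right)} = 6 v^{3}$ ($h{\left(v \right)} = 6 v v^{2} = 6 v^{3}$)
$h{\left(-3 \right)} F + y = 6 \left(-3\right)^{3} \cdot 45 - 12 = 6 \left(-27\right) 45 - 12 = \left(-162\right) 45 - 12 = -7290 - 12 = -7302$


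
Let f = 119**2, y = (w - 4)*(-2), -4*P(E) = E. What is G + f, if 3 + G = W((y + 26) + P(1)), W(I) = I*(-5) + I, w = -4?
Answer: 13991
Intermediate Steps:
P(E) = -E/4
y = 16 (y = (-4 - 4)*(-2) = -8*(-2) = 16)
f = 14161
W(I) = -4*I (W(I) = -5*I + I = -4*I)
G = -170 (G = -3 - 4*((16 + 26) - 1/4*1) = -3 - 4*(42 - 1/4) = -3 - 4*167/4 = -3 - 167 = -170)
G + f = -170 + 14161 = 13991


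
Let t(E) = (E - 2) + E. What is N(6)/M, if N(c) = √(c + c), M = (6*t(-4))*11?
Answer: -√3/330 ≈ -0.0052486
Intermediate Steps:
t(E) = -2 + 2*E (t(E) = (-2 + E) + E = -2 + 2*E)
M = -660 (M = (6*(-2 + 2*(-4)))*11 = (6*(-2 - 8))*11 = (6*(-10))*11 = -60*11 = -660)
N(c) = √2*√c (N(c) = √(2*c) = √2*√c)
N(6)/M = (√2*√6)/(-660) = (2*√3)*(-1/660) = -√3/330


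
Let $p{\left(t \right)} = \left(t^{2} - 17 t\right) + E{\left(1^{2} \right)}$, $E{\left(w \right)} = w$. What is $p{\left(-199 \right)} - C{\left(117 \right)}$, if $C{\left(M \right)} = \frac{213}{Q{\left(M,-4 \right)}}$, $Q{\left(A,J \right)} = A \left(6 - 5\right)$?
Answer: $\frac{1676344}{39} \approx 42983.0$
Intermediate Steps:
$Q{\left(A,J \right)} = A$ ($Q{\left(A,J \right)} = A 1 = A$)
$C{\left(M \right)} = \frac{213}{M}$
$p{\left(t \right)} = 1 + t^{2} - 17 t$ ($p{\left(t \right)} = \left(t^{2} - 17 t\right) + 1^{2} = \left(t^{2} - 17 t\right) + 1 = 1 + t^{2} - 17 t$)
$p{\left(-199 \right)} - C{\left(117 \right)} = \left(1 + \left(-199\right)^{2} - -3383\right) - \frac{213}{117} = \left(1 + 39601 + 3383\right) - 213 \cdot \frac{1}{117} = 42985 - \frac{71}{39} = \frac{1676344}{39}$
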